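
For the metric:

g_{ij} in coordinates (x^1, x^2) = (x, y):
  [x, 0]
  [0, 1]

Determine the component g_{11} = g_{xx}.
With x^1 = x, x^2 = y, g_{11} = g_{xx} is the row-1, column-1 entry of the matrix.
g_{11} = x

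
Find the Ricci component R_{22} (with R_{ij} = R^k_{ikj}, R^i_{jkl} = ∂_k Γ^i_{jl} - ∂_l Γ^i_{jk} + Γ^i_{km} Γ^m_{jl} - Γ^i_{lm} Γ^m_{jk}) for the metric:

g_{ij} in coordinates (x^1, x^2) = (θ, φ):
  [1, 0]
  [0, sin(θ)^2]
Non-zero Christoffel symbols (Γ^k_{ij} = Γ^k_{ji}):
Γ^θ_{φ φ} = -sin(2*θ)/2
Γ^φ_{θ φ} = 1/tan(θ)
R^θ_{φ θ φ} = ∂_θ Γ^θ_{φ φ} - ∂_φ Γ^θ_{φ θ} + Γ^θ_{θ m} Γ^m_{φ φ} - Γ^θ_{φ m} Γ^m_{φ θ}
  = (-cos(2*θ)) - (0) + (0) - (-cos(θ)^2) = sin(θ)^2
R^φ_{φ φ φ} = 0 (a repeated index in an antisymmetric pair)
R_{φφ} = R^θ_{φ θ φ} + R^φ_{φ φ φ} = (sin(θ)^2) + (0) = sin(θ)^2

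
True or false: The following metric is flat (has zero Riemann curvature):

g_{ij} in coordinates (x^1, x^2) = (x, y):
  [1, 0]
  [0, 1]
All metric components are constant, so every Christoffel symbol vanishes and R^i_{jkl} = 0.
True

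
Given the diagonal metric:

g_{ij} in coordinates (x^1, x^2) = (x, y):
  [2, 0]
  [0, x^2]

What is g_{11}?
With x^1 = x, x^2 = y, g_{11} = g_{xx} is the row-1, column-1 entry of the matrix.
g_{11} = 2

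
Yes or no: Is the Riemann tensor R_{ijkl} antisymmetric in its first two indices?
R_{ijkl} = -R_{jikl} (follows from metric compatibility).
Yes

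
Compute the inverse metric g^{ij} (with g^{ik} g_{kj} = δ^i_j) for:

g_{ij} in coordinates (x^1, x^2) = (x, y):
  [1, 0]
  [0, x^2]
The metric is diagonal, so g^{ij} is diagonal with entries 1/g_{ii}: diag(1, 1/(x^2)).
g^{ij}:
  [1, 0]
  [0, 1/x^2]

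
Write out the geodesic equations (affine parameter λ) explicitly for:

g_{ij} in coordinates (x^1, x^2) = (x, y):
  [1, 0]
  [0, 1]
Geodesic equation: d^2x^k/dλ^2 + Γ^k_{ij} (dx^i/dλ)(dx^j/dλ) = 0.
All Christoffel symbols vanish, so the geodesics are straight lines:
d^2x/dλ^2 = 0
d^2y/dλ^2 = 0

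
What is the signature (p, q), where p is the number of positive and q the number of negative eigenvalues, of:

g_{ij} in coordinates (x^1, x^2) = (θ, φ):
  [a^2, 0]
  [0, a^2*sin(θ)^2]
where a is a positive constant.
The metric is diagonal, so its eigenvalues are the diagonal entries: a^2, a^2*sin(θ)^2 (at a generic point, where coordinate-dependent entries are positive).
2 positive, 0 negative.
(2, 0) - Riemannian (positive definite)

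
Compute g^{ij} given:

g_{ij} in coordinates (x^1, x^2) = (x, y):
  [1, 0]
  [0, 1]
The metric is diagonal, so g^{ij} is diagonal with entries 1/g_{ii}: diag(1, 1).
g^{ij}:
  [1, 0]
  [0, 1]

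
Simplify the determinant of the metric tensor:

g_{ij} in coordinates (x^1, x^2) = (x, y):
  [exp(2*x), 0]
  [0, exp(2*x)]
For a 2×2 metric: det(g) = g_{11}·g_{22} - g_{12}·g_{21}
= (exp(2*x))·(exp(2*x)) - (0)·(0)
= exp(4*x) - 0
det(g) = exp(4*x)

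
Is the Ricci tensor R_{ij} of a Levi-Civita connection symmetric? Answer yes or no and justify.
R_{ij} = R^k_{ikj}; the pair symmetry R_{kilj} = R_{ljki} gives R_{ij} = R_{ji}.
Yes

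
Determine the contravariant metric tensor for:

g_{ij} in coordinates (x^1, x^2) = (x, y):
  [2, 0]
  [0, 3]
The metric is diagonal, so g^{ij} is diagonal with entries 1/g_{ii}: diag(1/2, 1/3).
g^{ij}:
  [1/2, 0]
  [0, 1/3]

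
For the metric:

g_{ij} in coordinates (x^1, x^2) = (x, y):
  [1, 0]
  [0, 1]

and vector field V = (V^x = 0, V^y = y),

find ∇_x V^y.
All Christoffel symbols are zero.
∇_x V^y = ∂_x V^y + Γ^y_{x j} V^j
  = (0) + (0)(0) + (0)(y)
  = 0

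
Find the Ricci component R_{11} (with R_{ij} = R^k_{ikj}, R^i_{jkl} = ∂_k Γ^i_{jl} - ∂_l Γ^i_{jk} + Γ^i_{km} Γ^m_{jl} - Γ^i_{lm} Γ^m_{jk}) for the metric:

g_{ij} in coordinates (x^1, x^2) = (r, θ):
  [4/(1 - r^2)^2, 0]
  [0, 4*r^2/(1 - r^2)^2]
Non-zero Christoffel symbols (Γ^k_{ij} = Γ^k_{ji}):
Γ^r_{r r} = 2*r/(1 - r^2)
Γ^r_{θ θ} = (r^3 + r)/(r^2 - 1)
Γ^θ_{r θ} = (-r^2 - 1)/(r^3 - r)
R^r_{r r r} = 0 (a repeated index in an antisymmetric pair)
R^θ_{r θ r} = ∂_θ Γ^θ_{r r} - ∂_r Γ^θ_{r θ} + Γ^θ_{θ m} Γ^m_{r r} - Γ^θ_{r m} Γ^m_{r θ}
  = (0) - ((r^4 + 4*r^2 - 1)/(r^3 - r)^2) + (2*(r^2 + 1)/(r^2 - 1)^2) - ((r^2 + 1)^2/(r^3 - r)^2) = -4/(r^2 - 1)^2
R_{rr} = R^r_{r r r} + R^θ_{r θ r} = (0) + (-4/(r^2 - 1)^2) = -4/(r^2 - 1)^2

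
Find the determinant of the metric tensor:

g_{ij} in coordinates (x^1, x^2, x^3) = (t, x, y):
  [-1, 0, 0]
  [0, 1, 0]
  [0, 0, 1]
Diagonal metric: det(g) = g_{11}·g_{22}·g_{33}
= (-1)·(1)·(1)
det(g) = -1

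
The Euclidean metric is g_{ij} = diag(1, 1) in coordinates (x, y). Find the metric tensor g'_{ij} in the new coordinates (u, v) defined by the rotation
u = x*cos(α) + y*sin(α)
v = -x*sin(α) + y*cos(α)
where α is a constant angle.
Invert the transformation: x = u*cos(α) - v*sin(α), y = u*sin(α) + v*cos(α)
g'_{ij} = (∂x^k/∂x'^i)(∂x^l/∂x'^j) g_{kl}; with g_{kl} = δ_{kl} this is Σ_k (∂x^k/∂x'^i)(∂x^k/∂x'^j).
Jacobian: ∂x/∂u = cos(α), ∂x/∂v = -sin(α), ∂y/∂u = sin(α), ∂y/∂v = cos(α)
g'_{uu} = (cos(α))(cos(α)) + (sin(α))(sin(α)) = 1
g'_{uv} = (cos(α))(-sin(α)) + (sin(α))(cos(α)) = 0
g'_{vv} = (-sin(α))(-sin(α)) + (cos(α))(cos(α)) = 1
g'_{ij} = diag(1, 1)
The Euclidean metric is invariant under rotations.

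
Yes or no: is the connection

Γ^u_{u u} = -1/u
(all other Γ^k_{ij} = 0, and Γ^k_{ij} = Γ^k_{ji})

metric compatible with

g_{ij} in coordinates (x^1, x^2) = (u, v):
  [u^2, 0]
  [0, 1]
Using ∇_k g_{ij} = ∂_k g_{ij} - Γ^m_{ki} g_{mj} - Γ^m_{kj} g_{im}:
∇_u g_{uu} = (2*u) - (-u) - (-u) = 4*u ≠ 0
So the connection is not metric compatible (it is not the Levi-Civita connection).
No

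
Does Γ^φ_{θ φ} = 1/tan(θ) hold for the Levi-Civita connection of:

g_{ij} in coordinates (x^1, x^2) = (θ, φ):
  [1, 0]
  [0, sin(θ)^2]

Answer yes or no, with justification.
Γ^φ_{θ φ} = (1/2) g^{φφ} (∂_θ g_{φφ} + ∂_φ g_{φθ} - ∂_φ g_{θφ}) = (1/2)(1/sin(θ)^2)((sin(2*θ)) + (0) - (0)) = 1/tan(θ)
This equals the proposed value 1/tan(θ).
Yes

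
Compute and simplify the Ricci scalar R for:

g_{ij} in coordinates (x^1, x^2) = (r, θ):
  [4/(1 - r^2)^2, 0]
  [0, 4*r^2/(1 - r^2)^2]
Non-zero Christoffel symbols (Γ^k_{ij} = Γ^k_{ji}):
Γ^r_{r r} = 2*r/(1 - r^2)
Γ^r_{θ θ} = (r^3 + r)/(r^2 - 1)
Γ^θ_{r θ} = (-r^2 - 1)/(r^3 - r)
Ricci tensor (R_{ij} = R^k_{ikj}): R_{rr} = -4/(r^2 - 1)^2, R_{rθ} = 0, R_{θθ} = -4*r^2/(r^2 - 1)^2
Inverse metric: g^{rr} = (1 - r^2)^2/4, g^{θθ} = (1 - r^2)^2/(4*r^2)
R = g^{ij} R_{ij} = ((1 - r^2)^2/4)(-4/(r^2 - 1)^2) + ((1 - r^2)^2/(4*r^2))(-4*r^2/(r^2 - 1)^2) = -2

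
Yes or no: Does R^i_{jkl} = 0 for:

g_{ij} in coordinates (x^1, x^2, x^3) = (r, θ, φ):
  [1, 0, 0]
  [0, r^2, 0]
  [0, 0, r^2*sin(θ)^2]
Non-zero Christoffel symbols:
Γ^r_{θ θ} = -r
Γ^r_{φ φ} = -r*sin(θ)^2
Γ^θ_{r θ} = 1/r
Γ^θ_{φ φ} = -sin(2*θ)/2
Γ^φ_{r φ} = 1/r
Γ^φ_{θ φ} = 1/tan(θ)
Ricci tensor: R_{rr} = 0, R_{rθ} = 0, R_{rφ} = 0, R_{θθ} = 0, R_{θφ} = 0, R_{φφ} = 0
All R_{ij} vanish; in 3 dimensions the Riemann tensor is fully determined by the Ricci tensor, so R^i_{jkl} = 0: the metric is flat (curvilinear coordinates on flat space).
Yes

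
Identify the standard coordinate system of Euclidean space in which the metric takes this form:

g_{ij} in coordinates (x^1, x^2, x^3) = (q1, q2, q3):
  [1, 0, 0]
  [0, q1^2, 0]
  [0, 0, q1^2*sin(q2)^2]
The line element ds^2 = dq1^2 + q1^2 dq2^2 + q1^2 sin(q2)^2 dq3^2 is dr^2 + r^2 dθ^2 + r^2 sin(θ)^2 dφ^2 with q1 = r, q2 = θ, q3 = φ.
spherical coordinates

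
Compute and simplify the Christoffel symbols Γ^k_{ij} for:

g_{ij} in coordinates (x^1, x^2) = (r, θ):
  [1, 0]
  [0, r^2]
Using Γ^k_{ij} = (1/2) g^{km} (∂_i g_{mj} + ∂_j g_{mi} - ∂_m g_{ij}); the metric is diagonal, so only the m = k term contributes.
Non-zero symbols (using the symmetry Γ^k_{ij} = Γ^k_{ji}):
Γ^r_{θ θ} = (1/2) g^{rr} (∂_θ g_{rθ} + ∂_θ g_{rθ} - ∂_r g_{θθ}) = (1/2)(1)((0) + (0) - (2*r)) = -r
Γ^θ_{r θ} = (1/2) g^{θθ} (∂_r g_{θθ} + ∂_θ g_{θr} - ∂_θ g_{rθ}) = (1/2)(1/r^2)((2*r) + (0) - (0)) = 1/r
All other Christoffel symbols are zero.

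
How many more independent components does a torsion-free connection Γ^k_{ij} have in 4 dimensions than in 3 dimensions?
Independent components in n dimensions: n × n(n+1)/2 = n^2(n+1)/2.
4D: 4 × 10 = 40
3D: 3 × 6 = 18
Difference = 40 - 18 = 22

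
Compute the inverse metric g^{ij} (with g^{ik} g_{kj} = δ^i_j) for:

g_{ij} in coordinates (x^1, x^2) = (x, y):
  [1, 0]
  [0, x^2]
The metric is diagonal, so g^{ij} is diagonal with entries 1/g_{ii}: diag(1, 1/(x^2)).
g^{ij}:
  [1, 0]
  [0, 1/x^2]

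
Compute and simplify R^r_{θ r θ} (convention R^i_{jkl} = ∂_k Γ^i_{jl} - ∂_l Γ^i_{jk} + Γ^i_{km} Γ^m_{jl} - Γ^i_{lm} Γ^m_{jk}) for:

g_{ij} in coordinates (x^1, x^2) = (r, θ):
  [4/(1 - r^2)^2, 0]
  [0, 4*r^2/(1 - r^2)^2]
Non-zero Christoffel symbols (Γ^k_{ij} = Γ^k_{ji}):
Γ^r_{r r} = 2*r/(1 - r^2)
Γ^r_{θ θ} = (r^3 + r)/(r^2 - 1)
Γ^θ_{r θ} = (-r^2 - 1)/(r^3 - r)
R^r_{θ r θ} = ∂_r Γ^r_{θ θ} - ∂_θ Γ^r_{θ r} + Γ^r_{r m} Γ^m_{θ θ} - Γ^r_{θ m} Γ^m_{θ r}
  = ((r^4 - 4*r^2 - 1)/(r^2 - 1)^2) - (0) + (-2*r^2*(r^2 + 1)/(r^2 - 1)^2) - (-(r^2 + 1)^2/(r^2 - 1)^2) = -4*r^2/(r^2 - 1)^2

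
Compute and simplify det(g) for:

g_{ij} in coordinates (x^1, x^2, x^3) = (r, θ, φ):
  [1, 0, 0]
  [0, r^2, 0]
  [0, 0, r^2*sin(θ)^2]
Diagonal metric: det(g) = g_{11}·g_{22}·g_{33}
= (1)·(r^2)·(r^2*sin(θ)^2)
det(g) = r^4*sin(θ)^2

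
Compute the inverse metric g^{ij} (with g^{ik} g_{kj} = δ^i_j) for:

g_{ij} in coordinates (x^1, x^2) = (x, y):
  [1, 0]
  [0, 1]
The metric is diagonal, so g^{ij} is diagonal with entries 1/g_{ii}: diag(1, 1).
g^{ij}:
  [1, 0]
  [0, 1]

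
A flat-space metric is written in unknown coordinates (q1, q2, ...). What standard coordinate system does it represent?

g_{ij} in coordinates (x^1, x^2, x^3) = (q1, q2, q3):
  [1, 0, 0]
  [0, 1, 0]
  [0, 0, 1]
All components are constant and the metric is the identity, i.e. orthonormal rectilinear coordinates.
Cartesian (3D) coordinates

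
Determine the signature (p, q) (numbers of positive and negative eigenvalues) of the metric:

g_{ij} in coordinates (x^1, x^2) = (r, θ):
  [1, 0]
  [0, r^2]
The metric is diagonal, so its eigenvalues are the diagonal entries: 1, r^2 (at a generic point, where coordinate-dependent entries are positive).
2 positive, 0 negative.
(2, 0) - Riemannian (positive definite)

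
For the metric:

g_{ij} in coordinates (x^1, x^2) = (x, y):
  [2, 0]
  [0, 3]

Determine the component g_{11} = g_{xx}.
With x^1 = x, x^2 = y, g_{11} = g_{xx} is the row-1, column-1 entry of the matrix.
g_{11} = 2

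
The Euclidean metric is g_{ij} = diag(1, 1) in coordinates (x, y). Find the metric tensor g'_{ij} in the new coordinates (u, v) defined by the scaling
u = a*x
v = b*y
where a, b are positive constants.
Invert the transformation: x = u/a, y = v/b
g'_{ij} = (∂x^k/∂x'^i)(∂x^l/∂x'^j) g_{kl}; with g_{kl} = δ_{kl} this is Σ_k (∂x^k/∂x'^i)(∂x^k/∂x'^j).
Jacobian: ∂x/∂u = 1/a, ∂x/∂v = 0, ∂y/∂u = 0, ∂y/∂v = 1/b
g'_{uu} = (1/a)(1/a) + (0)(0) = 1/a^2
g'_{uv} = (1/a)(0) + (0)(1/b) = 0
g'_{vv} = (0)(0) + (1/b)(1/b) = 1/b^2
g'_{ij} = diag(1/a^2, 1/b^2)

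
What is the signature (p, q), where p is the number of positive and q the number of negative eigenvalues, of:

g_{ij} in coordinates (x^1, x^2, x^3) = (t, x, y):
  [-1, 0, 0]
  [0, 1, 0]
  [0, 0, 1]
The metric is diagonal, so its eigenvalues are the diagonal entries: -1, 1, 1 (at a generic point, where coordinate-dependent entries are positive).
2 positive, 1 negative.
(2, 1) - Lorentzian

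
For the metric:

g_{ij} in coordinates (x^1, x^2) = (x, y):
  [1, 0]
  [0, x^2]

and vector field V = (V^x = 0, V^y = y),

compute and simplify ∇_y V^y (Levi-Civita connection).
Non-zero Christoffel symbols:
Γ^x_{y y} = -x
Γ^y_{x y} = 1/x
∇_y V^y = ∂_y V^y + Γ^y_{y j} V^j
  = (1) + (1/x)(0) + (0)(y)
  = 1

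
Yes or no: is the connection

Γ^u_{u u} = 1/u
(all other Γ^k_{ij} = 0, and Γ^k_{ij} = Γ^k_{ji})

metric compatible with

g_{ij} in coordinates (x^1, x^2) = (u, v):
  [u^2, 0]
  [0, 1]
Using ∇_k g_{ij} = ∂_k g_{ij} - Γ^m_{ki} g_{mj} - Γ^m_{kj} g_{im}:
e.g. ∇_u g_{uu} = (2*u) - (u) - (u) = 0
Every component ∇_k g_{ij} vanishes: the connection is metric compatible.
Yes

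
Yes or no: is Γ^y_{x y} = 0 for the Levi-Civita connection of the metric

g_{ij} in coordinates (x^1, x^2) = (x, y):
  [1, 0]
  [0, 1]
Γ^y_{x y} = (1/2) g^{yy} (∂_x g_{yy} + ∂_y g_{yx} - ∂_y g_{xy}) = (1/2)(1)((0) + (0) - (0)) = 0
This equals the proposed value 0.
Yes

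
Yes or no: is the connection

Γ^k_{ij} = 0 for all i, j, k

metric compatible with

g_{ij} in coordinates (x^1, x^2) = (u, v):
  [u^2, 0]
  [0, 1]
Using ∇_k g_{ij} = ∂_k g_{ij} - Γ^m_{ki} g_{mj} - Γ^m_{kj} g_{im}:
∇_u g_{uu} = (2*u) - (0) - (0) = 2*u ≠ 0
So the connection is not metric compatible (it is not the Levi-Civita connection).
No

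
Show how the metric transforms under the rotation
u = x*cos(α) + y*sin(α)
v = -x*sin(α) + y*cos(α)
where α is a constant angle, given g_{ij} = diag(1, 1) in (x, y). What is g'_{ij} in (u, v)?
Invert the transformation: x = u*cos(α) - v*sin(α), y = u*sin(α) + v*cos(α)
g'_{ij} = (∂x^k/∂x'^i)(∂x^l/∂x'^j) g_{kl}; with g_{kl} = δ_{kl} this is Σ_k (∂x^k/∂x'^i)(∂x^k/∂x'^j).
Jacobian: ∂x/∂u = cos(α), ∂x/∂v = -sin(α), ∂y/∂u = sin(α), ∂y/∂v = cos(α)
g'_{uu} = (cos(α))(cos(α)) + (sin(α))(sin(α)) = 1
g'_{uv} = (cos(α))(-sin(α)) + (sin(α))(cos(α)) = 0
g'_{vv} = (-sin(α))(-sin(α)) + (cos(α))(cos(α)) = 1
g'_{ij} = diag(1, 1)
The Euclidean metric is invariant under rotations.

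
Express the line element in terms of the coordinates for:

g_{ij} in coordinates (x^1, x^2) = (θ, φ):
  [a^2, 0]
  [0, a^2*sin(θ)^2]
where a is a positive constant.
ds^2 = g_{ij} dx^i dx^j; only the non-zero components contribute.
ds^2 = a^2 dθ^2 + a^2*sin(θ)^2 dφ^2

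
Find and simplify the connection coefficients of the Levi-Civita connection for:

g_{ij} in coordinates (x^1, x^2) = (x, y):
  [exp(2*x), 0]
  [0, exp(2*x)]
Using Γ^k_{ij} = (1/2) g^{km} (∂_i g_{mj} + ∂_j g_{mi} - ∂_m g_{ij}); the metric is diagonal, so only the m = k term contributes.
Non-zero symbols (using the symmetry Γ^k_{ij} = Γ^k_{ji}):
Γ^x_{x x} = (1/2) g^{xx} (∂_x g_{xx} + ∂_x g_{xx} - ∂_x g_{xx}) = (1/2)(exp(-2*x))((2*exp(2*x)) + (2*exp(2*x)) - (2*exp(2*x))) = 1
Γ^x_{y y} = (1/2) g^{xx} (∂_y g_{xy} + ∂_y g_{xy} - ∂_x g_{yy}) = (1/2)(exp(-2*x))((0) + (0) - (2*exp(2*x))) = -1
Γ^y_{x y} = (1/2) g^{yy} (∂_x g_{yy} + ∂_y g_{yx} - ∂_y g_{xy}) = (1/2)(exp(-2*x))((2*exp(2*x)) + (0) - (0)) = 1
All other Christoffel symbols are zero.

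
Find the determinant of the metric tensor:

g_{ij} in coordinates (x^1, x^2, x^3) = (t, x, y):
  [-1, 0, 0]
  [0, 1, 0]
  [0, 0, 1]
Diagonal metric: det(g) = g_{11}·g_{22}·g_{33}
= (-1)·(1)·(1)
det(g) = -1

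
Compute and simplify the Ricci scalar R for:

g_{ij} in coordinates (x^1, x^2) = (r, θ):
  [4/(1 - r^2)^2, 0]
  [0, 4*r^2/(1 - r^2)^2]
Non-zero Christoffel symbols (Γ^k_{ij} = Γ^k_{ji}):
Γ^r_{r r} = 2*r/(1 - r^2)
Γ^r_{θ θ} = (r^3 + r)/(r^2 - 1)
Γ^θ_{r θ} = (-r^2 - 1)/(r^3 - r)
Ricci tensor (R_{ij} = R^k_{ikj}): R_{rr} = -4/(r^2 - 1)^2, R_{rθ} = 0, R_{θθ} = -4*r^2/(r^2 - 1)^2
Inverse metric: g^{rr} = (1 - r^2)^2/4, g^{θθ} = (1 - r^2)^2/(4*r^2)
R = g^{ij} R_{ij} = ((1 - r^2)^2/4)(-4/(r^2 - 1)^2) + ((1 - r^2)^2/(4*r^2))(-4*r^2/(r^2 - 1)^2) = -2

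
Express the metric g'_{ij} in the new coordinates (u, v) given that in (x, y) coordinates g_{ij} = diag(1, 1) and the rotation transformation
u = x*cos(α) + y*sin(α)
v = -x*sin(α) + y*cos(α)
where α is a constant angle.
Invert the transformation: x = u*cos(α) - v*sin(α), y = u*sin(α) + v*cos(α)
g'_{ij} = (∂x^k/∂x'^i)(∂x^l/∂x'^j) g_{kl}; with g_{kl} = δ_{kl} this is Σ_k (∂x^k/∂x'^i)(∂x^k/∂x'^j).
Jacobian: ∂x/∂u = cos(α), ∂x/∂v = -sin(α), ∂y/∂u = sin(α), ∂y/∂v = cos(α)
g'_{uu} = (cos(α))(cos(α)) + (sin(α))(sin(α)) = 1
g'_{uv} = (cos(α))(-sin(α)) + (sin(α))(cos(α)) = 0
g'_{vv} = (-sin(α))(-sin(α)) + (cos(α))(cos(α)) = 1
g'_{ij} = diag(1, 1)
The Euclidean metric is invariant under rotations.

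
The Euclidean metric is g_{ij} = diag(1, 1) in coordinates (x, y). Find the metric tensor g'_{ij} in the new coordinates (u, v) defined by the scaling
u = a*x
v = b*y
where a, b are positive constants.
Invert the transformation: x = u/a, y = v/b
g'_{ij} = (∂x^k/∂x'^i)(∂x^l/∂x'^j) g_{kl}; with g_{kl} = δ_{kl} this is Σ_k (∂x^k/∂x'^i)(∂x^k/∂x'^j).
Jacobian: ∂x/∂u = 1/a, ∂x/∂v = 0, ∂y/∂u = 0, ∂y/∂v = 1/b
g'_{uu} = (1/a)(1/a) + (0)(0) = 1/a^2
g'_{uv} = (1/a)(0) + (0)(1/b) = 0
g'_{vv} = (0)(0) + (1/b)(1/b) = 1/b^2
g'_{ij} = diag(1/a^2, 1/b^2)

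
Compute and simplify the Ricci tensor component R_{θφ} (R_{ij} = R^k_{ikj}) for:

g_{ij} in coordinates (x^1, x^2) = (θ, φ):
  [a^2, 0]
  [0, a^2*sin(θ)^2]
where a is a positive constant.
Non-zero Christoffel symbols (Γ^k_{ij} = Γ^k_{ji}):
Γ^θ_{φ φ} = -sin(2*θ)/2
Γ^φ_{θ φ} = 1/tan(θ)
R^θ_{θ θ φ} = 0 (a repeated index in an antisymmetric pair)
R^φ_{θ φ φ} = 0 (a repeated index in an antisymmetric pair)
R_{θφ} = R^θ_{θ θ φ} + R^φ_{θ φ φ} = (0) + (0) = 0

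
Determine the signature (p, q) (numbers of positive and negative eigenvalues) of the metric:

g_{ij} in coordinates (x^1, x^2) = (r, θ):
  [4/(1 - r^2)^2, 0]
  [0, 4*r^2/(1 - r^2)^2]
The metric is diagonal, so its eigenvalues are the diagonal entries: 4/(1 - r^2)^2, 4*r^2/(1 - r^2)^2 (at a generic point, where coordinate-dependent entries are positive).
2 positive, 0 negative.
(2, 0) - Riemannian (positive definite)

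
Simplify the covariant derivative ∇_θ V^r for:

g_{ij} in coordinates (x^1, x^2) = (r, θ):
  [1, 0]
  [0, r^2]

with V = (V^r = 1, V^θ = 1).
Non-zero Christoffel symbols:
Γ^r_{θ θ} = -r
Γ^θ_{r θ} = 1/r
∇_θ V^r = ∂_θ V^r + Γ^r_{θ j} V^j
  = (0) + (0)(1) + (-r)(1)
  = -r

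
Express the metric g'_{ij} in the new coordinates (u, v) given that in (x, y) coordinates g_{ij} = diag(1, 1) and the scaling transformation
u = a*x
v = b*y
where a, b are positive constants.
Invert the transformation: x = u/a, y = v/b
g'_{ij} = (∂x^k/∂x'^i)(∂x^l/∂x'^j) g_{kl}; with g_{kl} = δ_{kl} this is Σ_k (∂x^k/∂x'^i)(∂x^k/∂x'^j).
Jacobian: ∂x/∂u = 1/a, ∂x/∂v = 0, ∂y/∂u = 0, ∂y/∂v = 1/b
g'_{uu} = (1/a)(1/a) + (0)(0) = 1/a^2
g'_{uv} = (1/a)(0) + (0)(1/b) = 0
g'_{vv} = (0)(0) + (1/b)(1/b) = 1/b^2
g'_{ij} = diag(1/a^2, 1/b^2)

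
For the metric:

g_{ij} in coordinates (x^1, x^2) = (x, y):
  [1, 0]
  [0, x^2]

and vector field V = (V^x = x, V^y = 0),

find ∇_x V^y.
Non-zero Christoffel symbols:
Γ^x_{y y} = -x
Γ^y_{x y} = 1/x
∇_x V^y = ∂_x V^y + Γ^y_{x j} V^j
  = (0) + (0)(x) + (1/x)(0)
  = 0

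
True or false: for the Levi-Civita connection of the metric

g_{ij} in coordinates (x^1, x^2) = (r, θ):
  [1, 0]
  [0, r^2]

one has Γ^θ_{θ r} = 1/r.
Γ^θ_{θ r} = (1/2) g^{θθ} (∂_θ g_{θr} + ∂_r g_{θθ} - ∂_θ g_{θr}) = (1/2)(1/r^2)((0) + (2*r) - (0)) = 1/r
This equals the proposed value 1/r.
True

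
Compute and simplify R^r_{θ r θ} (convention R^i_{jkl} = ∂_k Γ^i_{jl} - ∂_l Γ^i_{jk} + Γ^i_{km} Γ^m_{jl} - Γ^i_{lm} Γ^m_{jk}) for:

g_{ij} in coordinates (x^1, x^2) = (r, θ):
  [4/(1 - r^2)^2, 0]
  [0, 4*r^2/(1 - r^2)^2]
Non-zero Christoffel symbols (Γ^k_{ij} = Γ^k_{ji}):
Γ^r_{r r} = 2*r/(1 - r^2)
Γ^r_{θ θ} = (r^3 + r)/(r^2 - 1)
Γ^θ_{r θ} = (-r^2 - 1)/(r^3 - r)
R^r_{θ r θ} = ∂_r Γ^r_{θ θ} - ∂_θ Γ^r_{θ r} + Γ^r_{r m} Γ^m_{θ θ} - Γ^r_{θ m} Γ^m_{θ r}
  = ((r^4 - 4*r^2 - 1)/(r^2 - 1)^2) - (0) + (-2*r^2*(r^2 + 1)/(r^2 - 1)^2) - (-(r^2 + 1)^2/(r^2 - 1)^2) = -4*r^2/(r^2 - 1)^2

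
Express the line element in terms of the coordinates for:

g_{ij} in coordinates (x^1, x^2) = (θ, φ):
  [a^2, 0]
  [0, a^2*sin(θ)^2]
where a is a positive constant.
ds^2 = g_{ij} dx^i dx^j; only the non-zero components contribute.
ds^2 = a^2 dθ^2 + a^2*sin(θ)^2 dφ^2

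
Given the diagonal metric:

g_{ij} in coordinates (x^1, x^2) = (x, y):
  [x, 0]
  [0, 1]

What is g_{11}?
With x^1 = x, x^2 = y, g_{11} = g_{xx} is the row-1, column-1 entry of the matrix.
g_{11} = x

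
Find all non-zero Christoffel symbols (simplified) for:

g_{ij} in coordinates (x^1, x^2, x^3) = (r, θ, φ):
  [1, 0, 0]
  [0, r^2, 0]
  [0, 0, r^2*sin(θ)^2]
Using Γ^k_{ij} = (1/2) g^{km} (∂_i g_{mj} + ∂_j g_{mi} - ∂_m g_{ij}); the metric is diagonal, so only the m = k term contributes.
Non-zero symbols (using the symmetry Γ^k_{ij} = Γ^k_{ji}):
Γ^r_{θ θ} = (1/2) g^{rr} (∂_θ g_{rθ} + ∂_θ g_{rθ} - ∂_r g_{θθ}) = (1/2)(1)((0) + (0) - (2*r)) = -r
Γ^r_{φ φ} = (1/2) g^{rr} (∂_φ g_{rφ} + ∂_φ g_{rφ} - ∂_r g_{φφ}) = (1/2)(1)((0) + (0) - (2*r*sin(θ)^2)) = -r*sin(θ)^2
Γ^θ_{r θ} = (1/2) g^{θθ} (∂_r g_{θθ} + ∂_θ g_{θr} - ∂_θ g_{rθ}) = (1/2)(1/r^2)((2*r) + (0) - (0)) = 1/r
Γ^θ_{φ φ} = (1/2) g^{θθ} (∂_φ g_{θφ} + ∂_φ g_{θφ} - ∂_θ g_{φφ}) = (1/2)(1/r^2)((0) + (0) - (r^2*sin(2*θ))) = -sin(2*θ)/2
Γ^φ_{r φ} = (1/2) g^{φφ} (∂_r g_{φφ} + ∂_φ g_{φr} - ∂_φ g_{rφ}) = (1/2)(1/(r^2*sin(θ)^2))((2*r*sin(θ)^2) + (0) - (0)) = 1/r
Γ^φ_{θ φ} = (1/2) g^{φφ} (∂_θ g_{φφ} + ∂_φ g_{φθ} - ∂_φ g_{θφ}) = (1/2)(1/(r^2*sin(θ)^2))((r^2*sin(2*θ)) + (0) - (0)) = 1/tan(θ)
All other Christoffel symbols are zero.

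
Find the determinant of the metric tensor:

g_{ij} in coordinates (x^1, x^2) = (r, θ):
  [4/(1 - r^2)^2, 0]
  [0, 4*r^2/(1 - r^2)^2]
For a 2×2 metric: det(g) = g_{11}·g_{22} - g_{12}·g_{21}
= (4/(1 - r^2)^2)·(4*r^2/(1 - r^2)^2) - (0)·(0)
= 16*r^2/(1 - r^2)^4 - 0
det(g) = 16*r^2/(1 - r^2)^4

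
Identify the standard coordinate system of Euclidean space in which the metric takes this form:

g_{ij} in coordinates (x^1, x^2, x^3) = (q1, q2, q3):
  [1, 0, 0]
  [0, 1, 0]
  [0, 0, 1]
All components are constant and the metric is the identity, i.e. orthonormal rectilinear coordinates.
Cartesian (3D) coordinates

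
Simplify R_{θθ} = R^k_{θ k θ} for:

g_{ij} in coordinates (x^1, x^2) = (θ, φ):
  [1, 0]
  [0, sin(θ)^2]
Non-zero Christoffel symbols (Γ^k_{ij} = Γ^k_{ji}):
Γ^θ_{φ φ} = -sin(2*θ)/2
Γ^φ_{θ φ} = 1/tan(θ)
R^θ_{θ θ θ} = 0 (a repeated index in an antisymmetric pair)
R^φ_{θ φ θ} = ∂_φ Γ^φ_{θ θ} - ∂_θ Γ^φ_{θ φ} + Γ^φ_{φ m} Γ^m_{θ θ} - Γ^φ_{θ m} Γ^m_{θ φ}
  = (0) - (-1/sin(θ)^2) + (0) - (1/tan(θ)^2) = 1
R_{θθ} = R^θ_{θ θ θ} + R^φ_{θ φ θ} = (0) + (1) = 1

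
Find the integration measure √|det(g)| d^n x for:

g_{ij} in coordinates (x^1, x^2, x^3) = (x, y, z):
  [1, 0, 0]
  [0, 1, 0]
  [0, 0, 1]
det(g) = 1
√|det(g)| = 1
Volume element: dV = 1 dx dy dz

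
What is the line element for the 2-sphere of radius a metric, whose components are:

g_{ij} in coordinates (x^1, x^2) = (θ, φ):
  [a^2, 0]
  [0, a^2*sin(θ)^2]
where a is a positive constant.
ds^2 = g_{ij} dx^i dx^j; only the non-zero components contribute.
ds^2 = a^2 dθ^2 + a^2*sin(θ)^2 dφ^2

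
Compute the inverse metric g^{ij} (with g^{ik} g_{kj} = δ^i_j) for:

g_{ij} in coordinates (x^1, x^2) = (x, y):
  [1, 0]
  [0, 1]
The metric is diagonal, so g^{ij} is diagonal with entries 1/g_{ii}: diag(1, 1).
g^{ij}:
  [1, 0]
  [0, 1]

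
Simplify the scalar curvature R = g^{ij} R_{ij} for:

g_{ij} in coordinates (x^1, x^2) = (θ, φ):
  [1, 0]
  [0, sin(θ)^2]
Non-zero Christoffel symbols (Γ^k_{ij} = Γ^k_{ji}):
Γ^θ_{φ φ} = -sin(2*θ)/2
Γ^φ_{θ φ} = 1/tan(θ)
Ricci tensor (R_{ij} = R^k_{ikj}): R_{θθ} = 1, R_{θφ} = 0, R_{φφ} = sin(θ)^2
Inverse metric: g^{θθ} = 1, g^{φφ} = 1/sin(θ)^2
R = g^{ij} R_{ij} = (1)(1) + (1/sin(θ)^2)(sin(θ)^2) = 2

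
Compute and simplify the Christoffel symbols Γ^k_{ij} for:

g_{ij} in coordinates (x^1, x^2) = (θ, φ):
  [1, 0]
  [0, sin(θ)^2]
Using Γ^k_{ij} = (1/2) g^{km} (∂_i g_{mj} + ∂_j g_{mi} - ∂_m g_{ij}); the metric is diagonal, so only the m = k term contributes.
Non-zero symbols (using the symmetry Γ^k_{ij} = Γ^k_{ji}):
Γ^θ_{φ φ} = (1/2) g^{θθ} (∂_φ g_{θφ} + ∂_φ g_{θφ} - ∂_θ g_{φφ}) = (1/2)(1)((0) + (0) - (sin(2*θ))) = -sin(2*θ)/2
Γ^φ_{θ φ} = (1/2) g^{φφ} (∂_θ g_{φφ} + ∂_φ g_{φθ} - ∂_φ g_{θφ}) = (1/2)(1/sin(θ)^2)((sin(2*θ)) + (0) - (0)) = 1/tan(θ)
All other Christoffel symbols are zero.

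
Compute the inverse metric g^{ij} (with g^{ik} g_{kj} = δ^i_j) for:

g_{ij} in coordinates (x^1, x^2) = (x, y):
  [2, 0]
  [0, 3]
The metric is diagonal, so g^{ij} is diagonal with entries 1/g_{ii}: diag(1/2, 1/3).
g^{ij}:
  [1/2, 0]
  [0, 1/3]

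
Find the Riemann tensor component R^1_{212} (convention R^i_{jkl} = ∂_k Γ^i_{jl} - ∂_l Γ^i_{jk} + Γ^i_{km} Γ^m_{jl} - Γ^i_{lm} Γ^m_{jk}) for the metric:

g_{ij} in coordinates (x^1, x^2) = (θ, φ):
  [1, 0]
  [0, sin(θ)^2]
Non-zero Christoffel symbols (Γ^k_{ij} = Γ^k_{ji}):
Γ^θ_{φ φ} = -sin(2*θ)/2
Γ^φ_{θ φ} = 1/tan(θ)
R^θ_{φ θ φ} = ∂_θ Γ^θ_{φ φ} - ∂_φ Γ^θ_{φ θ} + Γ^θ_{θ m} Γ^m_{φ φ} - Γ^θ_{φ m} Γ^m_{φ θ}
  = (-cos(2*θ)) - (0) + (0) - (-cos(θ)^2) = sin(θ)^2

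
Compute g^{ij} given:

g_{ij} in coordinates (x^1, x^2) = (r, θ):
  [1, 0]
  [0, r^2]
The metric is diagonal, so g^{ij} is diagonal with entries 1/g_{ii}: diag(1, 1/(r^2)).
g^{ij}:
  [1, 0]
  [0, 1/r^2]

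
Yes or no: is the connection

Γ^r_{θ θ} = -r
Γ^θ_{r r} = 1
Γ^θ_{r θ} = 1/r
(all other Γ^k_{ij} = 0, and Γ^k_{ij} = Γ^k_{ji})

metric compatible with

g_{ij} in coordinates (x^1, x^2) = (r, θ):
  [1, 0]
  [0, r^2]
Using ∇_k g_{ij} = ∂_k g_{ij} - Γ^m_{ki} g_{mj} - Γ^m_{kj} g_{im}:
∇_r g_{rθ} = (0) - (r^2) - (0) = -r^2 ≠ 0
So the connection is not metric compatible (it is not the Levi-Civita connection).
No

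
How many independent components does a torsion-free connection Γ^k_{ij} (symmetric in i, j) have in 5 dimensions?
Γ^k_{ij} has n choices for the upper index and n(n+1)/2 independent symmetric lower index pairs.
Total = 5 × 5×6/2 = 5 × 15 = 75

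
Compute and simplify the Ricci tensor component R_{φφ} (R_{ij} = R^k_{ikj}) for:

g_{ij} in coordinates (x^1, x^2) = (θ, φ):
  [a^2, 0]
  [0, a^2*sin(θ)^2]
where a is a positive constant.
Non-zero Christoffel symbols (Γ^k_{ij} = Γ^k_{ji}):
Γ^θ_{φ φ} = -sin(2*θ)/2
Γ^φ_{θ φ} = 1/tan(θ)
R^θ_{φ θ φ} = ∂_θ Γ^θ_{φ φ} - ∂_φ Γ^θ_{φ θ} + Γ^θ_{θ m} Γ^m_{φ φ} - Γ^θ_{φ m} Γ^m_{φ θ}
  = (-cos(2*θ)) - (0) + (0) - (-cos(θ)^2) = sin(θ)^2
R^φ_{φ φ φ} = 0 (a repeated index in an antisymmetric pair)
R_{φφ} = R^θ_{φ θ φ} + R^φ_{φ φ φ} = (sin(θ)^2) + (0) = sin(θ)^2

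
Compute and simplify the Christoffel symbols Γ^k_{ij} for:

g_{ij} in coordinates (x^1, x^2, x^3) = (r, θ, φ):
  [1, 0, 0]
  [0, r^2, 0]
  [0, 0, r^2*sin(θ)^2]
Using Γ^k_{ij} = (1/2) g^{km} (∂_i g_{mj} + ∂_j g_{mi} - ∂_m g_{ij}); the metric is diagonal, so only the m = k term contributes.
Non-zero symbols (using the symmetry Γ^k_{ij} = Γ^k_{ji}):
Γ^r_{θ θ} = (1/2) g^{rr} (∂_θ g_{rθ} + ∂_θ g_{rθ} - ∂_r g_{θθ}) = (1/2)(1)((0) + (0) - (2*r)) = -r
Γ^r_{φ φ} = (1/2) g^{rr} (∂_φ g_{rφ} + ∂_φ g_{rφ} - ∂_r g_{φφ}) = (1/2)(1)((0) + (0) - (2*r*sin(θ)^2)) = -r*sin(θ)^2
Γ^θ_{r θ} = (1/2) g^{θθ} (∂_r g_{θθ} + ∂_θ g_{θr} - ∂_θ g_{rθ}) = (1/2)(1/r^2)((2*r) + (0) - (0)) = 1/r
Γ^θ_{φ φ} = (1/2) g^{θθ} (∂_φ g_{θφ} + ∂_φ g_{θφ} - ∂_θ g_{φφ}) = (1/2)(1/r^2)((0) + (0) - (r^2*sin(2*θ))) = -sin(2*θ)/2
Γ^φ_{r φ} = (1/2) g^{φφ} (∂_r g_{φφ} + ∂_φ g_{φr} - ∂_φ g_{rφ}) = (1/2)(1/(r^2*sin(θ)^2))((2*r*sin(θ)^2) + (0) - (0)) = 1/r
Γ^φ_{θ φ} = (1/2) g^{φφ} (∂_θ g_{φφ} + ∂_φ g_{φθ} - ∂_φ g_{θφ}) = (1/2)(1/(r^2*sin(θ)^2))((r^2*sin(2*θ)) + (0) - (0)) = 1/tan(θ)
All other Christoffel symbols are zero.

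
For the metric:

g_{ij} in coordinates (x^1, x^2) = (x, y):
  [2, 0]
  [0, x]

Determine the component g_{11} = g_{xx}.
With x^1 = x, x^2 = y, g_{11} = g_{xx} is the row-1, column-1 entry of the matrix.
g_{11} = 2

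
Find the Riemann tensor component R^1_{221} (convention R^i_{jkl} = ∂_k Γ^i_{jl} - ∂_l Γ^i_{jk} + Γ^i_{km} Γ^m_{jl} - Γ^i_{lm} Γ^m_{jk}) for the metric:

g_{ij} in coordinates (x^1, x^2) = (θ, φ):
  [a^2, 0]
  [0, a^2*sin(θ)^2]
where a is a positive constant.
Non-zero Christoffel symbols (Γ^k_{ij} = Γ^k_{ji}):
Γ^θ_{φ φ} = -sin(2*θ)/2
Γ^φ_{θ φ} = 1/tan(θ)
R^θ_{φ φ θ} = ∂_φ Γ^θ_{φ θ} - ∂_θ Γ^θ_{φ φ} + Γ^θ_{φ m} Γ^m_{φ θ} - Γ^θ_{θ m} Γ^m_{φ φ}
  = (0) - (-cos(2*θ)) + (-cos(θ)^2) - (0) = -sin(θ)^2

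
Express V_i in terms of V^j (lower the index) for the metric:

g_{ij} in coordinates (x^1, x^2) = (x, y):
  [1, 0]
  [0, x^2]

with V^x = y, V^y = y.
V_i = g_{ij} V^j:
V_x = (1)(y) + (0)(y) = y
V_y = (0)(y) + (x^2)(y) = x^2*y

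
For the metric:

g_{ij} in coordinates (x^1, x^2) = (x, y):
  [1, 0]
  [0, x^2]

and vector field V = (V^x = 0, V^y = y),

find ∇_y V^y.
Non-zero Christoffel symbols:
Γ^x_{y y} = -x
Γ^y_{x y} = 1/x
∇_y V^y = ∂_y V^y + Γ^y_{y j} V^j
  = (1) + (1/x)(0) + (0)(y)
  = 1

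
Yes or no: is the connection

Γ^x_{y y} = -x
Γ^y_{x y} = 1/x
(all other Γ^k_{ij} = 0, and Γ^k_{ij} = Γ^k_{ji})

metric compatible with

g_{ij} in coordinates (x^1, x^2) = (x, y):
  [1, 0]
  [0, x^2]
Using ∇_k g_{ij} = ∂_k g_{ij} - Γ^m_{ki} g_{mj} - Γ^m_{kj} g_{im}:
e.g. ∇_x g_{yy} = (2*x) - (x) - (x) = 0
Every component ∇_k g_{ij} vanishes: the connection is metric compatible.
Yes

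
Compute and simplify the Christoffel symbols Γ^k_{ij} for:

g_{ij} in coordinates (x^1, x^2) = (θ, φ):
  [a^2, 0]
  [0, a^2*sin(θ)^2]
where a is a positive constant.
Using Γ^k_{ij} = (1/2) g^{km} (∂_i g_{mj} + ∂_j g_{mi} - ∂_m g_{ij}); the metric is diagonal, so only the m = k term contributes.
Non-zero symbols (using the symmetry Γ^k_{ij} = Γ^k_{ji}):
Γ^θ_{φ φ} = (1/2) g^{θθ} (∂_φ g_{θφ} + ∂_φ g_{θφ} - ∂_θ g_{φφ}) = (1/2)(1/a^2)((0) + (0) - (a^2*sin(2*θ))) = -sin(2*θ)/2
Γ^φ_{θ φ} = (1/2) g^{φφ} (∂_θ g_{φφ} + ∂_φ g_{φθ} - ∂_φ g_{θφ}) = (1/2)(1/(a^2*sin(θ)^2))((a^2*sin(2*θ)) + (0) - (0)) = 1/tan(θ)
All other Christoffel symbols are zero.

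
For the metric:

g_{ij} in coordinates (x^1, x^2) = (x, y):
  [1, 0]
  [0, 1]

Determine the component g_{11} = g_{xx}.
With x^1 = x, x^2 = y, g_{11} = g_{xx} is the row-1, column-1 entry of the matrix.
g_{11} = 1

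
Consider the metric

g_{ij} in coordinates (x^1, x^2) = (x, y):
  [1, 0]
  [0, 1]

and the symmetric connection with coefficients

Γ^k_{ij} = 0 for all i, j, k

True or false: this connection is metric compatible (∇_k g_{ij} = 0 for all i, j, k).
Using ∇_k g_{ij} = ∂_k g_{ij} - Γ^m_{ki} g_{mj} - Γ^m_{kj} g_{im}:
e.g. ∇_x g_{yy} = (0) - (0) - (0) = 0
Every component ∇_k g_{ij} vanishes: the connection is metric compatible.
True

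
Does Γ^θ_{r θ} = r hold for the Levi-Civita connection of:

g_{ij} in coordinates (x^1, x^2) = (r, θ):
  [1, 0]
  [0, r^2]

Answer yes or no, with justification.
Γ^θ_{r θ} = (1/2) g^{θθ} (∂_r g_{θθ} + ∂_θ g_{θr} - ∂_θ g_{rθ}) = (1/2)(1/r^2)((2*r) + (0) - (0)) = 1/r
This differs from the proposed value r.
No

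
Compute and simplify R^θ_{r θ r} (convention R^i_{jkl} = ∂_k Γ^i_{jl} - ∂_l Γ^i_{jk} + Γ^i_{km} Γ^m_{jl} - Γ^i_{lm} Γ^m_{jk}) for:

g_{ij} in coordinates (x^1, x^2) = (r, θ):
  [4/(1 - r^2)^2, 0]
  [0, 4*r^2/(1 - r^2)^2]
Non-zero Christoffel symbols (Γ^k_{ij} = Γ^k_{ji}):
Γ^r_{r r} = 2*r/(1 - r^2)
Γ^r_{θ θ} = (r^3 + r)/(r^2 - 1)
Γ^θ_{r θ} = (-r^2 - 1)/(r^3 - r)
R^θ_{r θ r} = ∂_θ Γ^θ_{r r} - ∂_r Γ^θ_{r θ} + Γ^θ_{θ m} Γ^m_{r r} - Γ^θ_{r m} Γ^m_{r θ}
  = (0) - ((r^4 + 4*r^2 - 1)/(r^3 - r)^2) + (2*(r^2 + 1)/(r^2 - 1)^2) - ((r^2 + 1)^2/(r^3 - r)^2) = -4/(r^2 - 1)^2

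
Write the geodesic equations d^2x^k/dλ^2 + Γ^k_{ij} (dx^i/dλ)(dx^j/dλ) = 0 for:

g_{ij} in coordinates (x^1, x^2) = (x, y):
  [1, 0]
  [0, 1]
Geodesic equation: d^2x^k/dλ^2 + Γ^k_{ij} (dx^i/dλ)(dx^j/dλ) = 0.
All Christoffel symbols vanish, so the geodesics are straight lines:
d^2x/dλ^2 = 0
d^2y/dλ^2 = 0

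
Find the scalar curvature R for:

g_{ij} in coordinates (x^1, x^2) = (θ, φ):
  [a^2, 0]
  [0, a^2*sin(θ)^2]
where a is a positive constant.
Non-zero Christoffel symbols (Γ^k_{ij} = Γ^k_{ji}):
Γ^θ_{φ φ} = -sin(2*θ)/2
Γ^φ_{θ φ} = 1/tan(θ)
Ricci tensor (R_{ij} = R^k_{ikj}): R_{θθ} = 1, R_{θφ} = 0, R_{φφ} = sin(θ)^2
Inverse metric: g^{θθ} = 1/a^2, g^{φφ} = 1/(a^2*sin(θ)^2)
R = g^{ij} R_{ij} = (1/a^2)(1) + (1/(a^2*sin(θ)^2))(sin(θ)^2) = 2/a^2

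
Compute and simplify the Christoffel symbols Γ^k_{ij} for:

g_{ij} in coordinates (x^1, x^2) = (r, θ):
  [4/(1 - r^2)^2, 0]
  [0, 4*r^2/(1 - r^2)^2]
Using Γ^k_{ij} = (1/2) g^{km} (∂_i g_{mj} + ∂_j g_{mi} - ∂_m g_{ij}); the metric is diagonal, so only the m = k term contributes.
Non-zero symbols (using the symmetry Γ^k_{ij} = Γ^k_{ji}):
Γ^r_{r r} = (1/2) g^{rr} (∂_r g_{rr} + ∂_r g_{rr} - ∂_r g_{rr}) = (1/2)((1 - r^2)^2/4)((16*r/(1 - r^2)^3) + (16*r/(1 - r^2)^3) - (16*r/(1 - r^2)^3)) = 2*r/(1 - r^2)
Γ^r_{θ θ} = (1/2) g^{rr} (∂_θ g_{rθ} + ∂_θ g_{rθ} - ∂_r g_{θθ}) = (1/2)((1 - r^2)^2/4)((0) + (0) - (-8*(r^3 + r)/(r^2 - 1)^3)) = (r^3 + r)/(r^2 - 1)
Γ^θ_{r θ} = (1/2) g^{θθ} (∂_r g_{θθ} + ∂_θ g_{θr} - ∂_θ g_{rθ}) = (1/2)((1 - r^2)^2/(4*r^2))((-8*(r^3 + r)/(r^2 - 1)^3) + (0) - (0)) = (-r^2 - 1)/(r^3 - r)
All other Christoffel symbols are zero.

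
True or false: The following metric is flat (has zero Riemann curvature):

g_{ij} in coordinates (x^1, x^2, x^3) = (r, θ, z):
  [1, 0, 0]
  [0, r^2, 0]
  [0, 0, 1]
Non-zero Christoffel symbols:
Γ^r_{θ θ} = -r
Γ^θ_{r θ} = 1/r
Ricci tensor: R_{rr} = 0, R_{rθ} = 0, R_{rz} = 0, R_{θθ} = 0, R_{θz} = 0, R_{zz} = 0
All R_{ij} vanish; in 3 dimensions the Riemann tensor is fully determined by the Ricci tensor, so R^i_{jkl} = 0: the metric is flat (curvilinear coordinates on flat space).
True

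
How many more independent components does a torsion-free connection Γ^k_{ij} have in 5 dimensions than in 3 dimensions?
Independent components in n dimensions: n × n(n+1)/2 = n^2(n+1)/2.
5D: 5 × 15 = 75
3D: 3 × 6 = 18
Difference = 75 - 18 = 57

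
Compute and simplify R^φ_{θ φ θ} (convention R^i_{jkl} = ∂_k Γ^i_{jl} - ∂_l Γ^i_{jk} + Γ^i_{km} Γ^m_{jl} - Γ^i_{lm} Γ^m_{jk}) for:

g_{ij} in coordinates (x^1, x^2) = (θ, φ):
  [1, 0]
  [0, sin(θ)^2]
Non-zero Christoffel symbols (Γ^k_{ij} = Γ^k_{ji}):
Γ^θ_{φ φ} = -sin(2*θ)/2
Γ^φ_{θ φ} = 1/tan(θ)
R^φ_{θ φ θ} = ∂_φ Γ^φ_{θ θ} - ∂_θ Γ^φ_{θ φ} + Γ^φ_{φ m} Γ^m_{θ θ} - Γ^φ_{θ m} Γ^m_{θ φ}
  = (0) - (-1/sin(θ)^2) + (0) - (1/tan(θ)^2) = 1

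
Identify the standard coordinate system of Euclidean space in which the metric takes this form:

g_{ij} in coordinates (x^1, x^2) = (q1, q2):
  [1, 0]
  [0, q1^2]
The line element ds^2 = dq1^2 + q1^2 dq2^2 is dr^2 + r^2 dθ^2 with q1 = r, q2 = θ.
polar coordinates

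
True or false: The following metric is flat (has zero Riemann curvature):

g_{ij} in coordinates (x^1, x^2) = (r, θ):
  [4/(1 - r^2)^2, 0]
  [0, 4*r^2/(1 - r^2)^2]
Non-zero Christoffel symbols:
Γ^r_{r r} = 2*r/(1 - r^2)
Γ^r_{θ θ} = (r^3 + r)/(r^2 - 1)
Γ^θ_{r θ} = (-r^2 - 1)/(r^3 - r)
Ricci tensor: R_{rr} = -4/(r^2 - 1)^2, R_{rθ} = 0, R_{θθ} = -4*r^2/(r^2 - 1)^2
The Ricci tensor is non-zero, so the Riemann tensor is non-zero: not flat.
False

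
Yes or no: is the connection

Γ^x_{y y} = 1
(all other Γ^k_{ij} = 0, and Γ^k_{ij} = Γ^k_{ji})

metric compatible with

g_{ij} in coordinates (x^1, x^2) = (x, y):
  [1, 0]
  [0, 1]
Using ∇_k g_{ij} = ∂_k g_{ij} - Γ^m_{ki} g_{mj} - Γ^m_{kj} g_{im}:
∇_y g_{xy} = (0) - (0) - (1) = -1 ≠ 0
So the connection is not metric compatible (it is not the Levi-Civita connection).
No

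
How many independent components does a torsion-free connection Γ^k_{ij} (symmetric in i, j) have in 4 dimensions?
Γ^k_{ij} has n choices for the upper index and n(n+1)/2 independent symmetric lower index pairs.
Total = 4 × 4×5/2 = 4 × 10 = 40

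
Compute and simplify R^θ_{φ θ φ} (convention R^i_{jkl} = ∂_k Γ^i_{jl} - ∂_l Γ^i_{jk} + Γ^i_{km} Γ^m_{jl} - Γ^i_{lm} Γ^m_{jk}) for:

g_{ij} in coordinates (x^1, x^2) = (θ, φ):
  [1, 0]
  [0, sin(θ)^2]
Non-zero Christoffel symbols (Γ^k_{ij} = Γ^k_{ji}):
Γ^θ_{φ φ} = -sin(2*θ)/2
Γ^φ_{θ φ} = 1/tan(θ)
R^θ_{φ θ φ} = ∂_θ Γ^θ_{φ φ} - ∂_φ Γ^θ_{φ θ} + Γ^θ_{θ m} Γ^m_{φ φ} - Γ^θ_{φ m} Γ^m_{φ θ}
  = (-cos(2*θ)) - (0) + (0) - (-cos(θ)^2) = sin(θ)^2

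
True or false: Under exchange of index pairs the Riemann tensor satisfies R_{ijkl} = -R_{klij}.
The pair-exchange symmetry has a plus sign: R_{ijkl} = +R_{klij}.
False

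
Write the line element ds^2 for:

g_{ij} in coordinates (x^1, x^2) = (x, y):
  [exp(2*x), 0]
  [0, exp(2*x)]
ds^2 = g_{ij} dx^i dx^j; only the non-zero components contribute.
ds^2 = exp(2*x) dx^2 + exp(2*x) dy^2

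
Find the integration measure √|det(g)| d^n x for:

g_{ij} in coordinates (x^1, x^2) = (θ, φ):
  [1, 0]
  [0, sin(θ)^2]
det(g) = sin(θ)^2
√|det(g)| = sin(θ) (taking 0 < θ < π so that |sin(θ)| = sin(θ))
Volume element: dV = sin(θ) dθ dφ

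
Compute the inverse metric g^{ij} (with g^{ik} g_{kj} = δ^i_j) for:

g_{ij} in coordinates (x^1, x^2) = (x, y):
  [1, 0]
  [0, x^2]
The metric is diagonal, so g^{ij} is diagonal with entries 1/g_{ii}: diag(1, 1/(x^2)).
g^{ij}:
  [1, 0]
  [0, 1/x^2]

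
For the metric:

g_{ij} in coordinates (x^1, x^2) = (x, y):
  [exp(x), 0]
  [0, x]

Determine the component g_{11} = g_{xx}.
With x^1 = x, x^2 = y, g_{11} = g_{xx} is the row-1, column-1 entry of the matrix.
g_{11} = exp(x)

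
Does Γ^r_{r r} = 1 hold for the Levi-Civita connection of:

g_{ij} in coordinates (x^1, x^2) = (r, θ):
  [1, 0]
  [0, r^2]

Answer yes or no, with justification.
Γ^r_{r r} = (1/2) g^{rr} (∂_r g_{rr} + ∂_r g_{rr} - ∂_r g_{rr}) = (1/2)(1)((0) + (0) - (0)) = 0
This differs from the proposed value 1.
No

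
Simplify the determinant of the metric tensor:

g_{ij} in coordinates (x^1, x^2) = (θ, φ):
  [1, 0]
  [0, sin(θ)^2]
For a 2×2 metric: det(g) = g_{11}·g_{22} - g_{12}·g_{21}
= (1)·(sin(θ)^2) - (0)·(0)
= sin(θ)^2 - 0
det(g) = sin(θ)^2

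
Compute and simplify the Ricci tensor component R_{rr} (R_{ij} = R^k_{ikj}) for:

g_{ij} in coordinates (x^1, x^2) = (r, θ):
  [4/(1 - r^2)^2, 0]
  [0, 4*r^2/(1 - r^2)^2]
Non-zero Christoffel symbols (Γ^k_{ij} = Γ^k_{ji}):
Γ^r_{r r} = 2*r/(1 - r^2)
Γ^r_{θ θ} = (r^3 + r)/(r^2 - 1)
Γ^θ_{r θ} = (-r^2 - 1)/(r^3 - r)
R^r_{r r r} = 0 (a repeated index in an antisymmetric pair)
R^θ_{r θ r} = ∂_θ Γ^θ_{r r} - ∂_r Γ^θ_{r θ} + Γ^θ_{θ m} Γ^m_{r r} - Γ^θ_{r m} Γ^m_{r θ}
  = (0) - ((r^4 + 4*r^2 - 1)/(r^3 - r)^2) + (2*(r^2 + 1)/(r^2 - 1)^2) - ((r^2 + 1)^2/(r^3 - r)^2) = -4/(r^2 - 1)^2
R_{rr} = R^r_{r r r} + R^θ_{r θ r} = (0) + (-4/(r^2 - 1)^2) = -4/(r^2 - 1)^2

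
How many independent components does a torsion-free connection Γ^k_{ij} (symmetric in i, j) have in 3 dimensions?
Γ^k_{ij} has n choices for the upper index and n(n+1)/2 independent symmetric lower index pairs.
Total = 3 × 3×4/2 = 3 × 6 = 18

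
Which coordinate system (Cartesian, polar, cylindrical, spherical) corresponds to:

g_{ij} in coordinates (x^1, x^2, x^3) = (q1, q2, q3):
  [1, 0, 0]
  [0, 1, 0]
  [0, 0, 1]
All components are constant and the metric is the identity, i.e. orthonormal rectilinear coordinates.
Cartesian (3D) coordinates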